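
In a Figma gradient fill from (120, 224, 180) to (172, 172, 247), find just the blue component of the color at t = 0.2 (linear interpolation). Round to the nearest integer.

193

B = 180 + 0.2 × (247 − 180) = 193.4 → 193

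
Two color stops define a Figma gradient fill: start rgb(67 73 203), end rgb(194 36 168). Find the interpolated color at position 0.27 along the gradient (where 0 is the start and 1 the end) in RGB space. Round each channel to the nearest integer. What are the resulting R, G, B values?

R = 67 + 0.27 × (194 − 67) = 67 + 0.27 × 127 = 101.29 → 101
G = 73 + 0.27 × (36 − 73) = 73 + 0.27 × -37 = 63.01 → 63
B = 203 + 0.27 × (168 − 203) = 203 + 0.27 × -35 = 193.55 → 194

(101, 63, 194)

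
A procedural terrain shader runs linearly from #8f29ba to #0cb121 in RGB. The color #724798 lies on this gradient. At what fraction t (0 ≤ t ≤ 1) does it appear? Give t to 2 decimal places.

0.22

Invert the lerp on the B channel (largest span, 153): t = (152 − 186) / (33 − 186) = -34/-153 = 0.22222.
Check on R: (114 − 143)/(12 − 143) = 0.2214 ✓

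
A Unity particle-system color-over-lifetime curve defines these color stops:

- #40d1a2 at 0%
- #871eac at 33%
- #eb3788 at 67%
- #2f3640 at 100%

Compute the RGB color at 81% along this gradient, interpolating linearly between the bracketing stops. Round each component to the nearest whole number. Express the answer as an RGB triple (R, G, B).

(155, 55, 105)

81% lies between the 67% and 100% stops, so the local fraction is t = (81 − 67)/(100 − 67) = 14/33 ≈ 0.4242.
#eb3788 → (235, 55, 136); #2f3640 → (47, 54, 64).
R = 235 + 0.4242 × (47 − 235) = 155.25 → 155
G = 55 + 0.4242 × (54 − 55) = 54.576 → 55
B = 136 + 0.4242 × (64 − 136) = 105.458 → 105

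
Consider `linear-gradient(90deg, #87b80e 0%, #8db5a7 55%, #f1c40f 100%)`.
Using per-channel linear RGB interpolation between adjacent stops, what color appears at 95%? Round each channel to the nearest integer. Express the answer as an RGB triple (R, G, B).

(230, 194, 32)

95% lies between the 55% and 100% stops, so the local fraction is t = (95 − 55)/(100 − 55) = 40/45 ≈ 0.8889.
#8db5a7 → (141, 181, 167); #f1c40f → (241, 196, 15).
R = 141 + 0.8889 × (241 − 141) = 229.89 → 230
G = 181 + 0.8889 × (196 − 181) = 194.334 → 194
B = 167 + 0.8889 × (15 − 167) = 31.887 → 32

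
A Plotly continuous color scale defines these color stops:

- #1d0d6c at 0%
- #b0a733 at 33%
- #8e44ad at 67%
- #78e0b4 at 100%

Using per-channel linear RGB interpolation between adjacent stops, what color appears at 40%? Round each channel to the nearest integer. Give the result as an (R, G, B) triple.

(169, 147, 76)

40% lies between the 33% and 67% stops, so the local fraction is t = (40 − 33)/(67 − 33) = 7/34 ≈ 0.2059.
#b0a733 → (176, 167, 51); #8e44ad → (142, 68, 173).
R = 176 + 0.2059 × (142 − 176) = 168.999 → 169
G = 167 + 0.2059 × (68 − 167) = 146.616 → 147
B = 51 + 0.2059 × (173 − 51) = 76.12 → 76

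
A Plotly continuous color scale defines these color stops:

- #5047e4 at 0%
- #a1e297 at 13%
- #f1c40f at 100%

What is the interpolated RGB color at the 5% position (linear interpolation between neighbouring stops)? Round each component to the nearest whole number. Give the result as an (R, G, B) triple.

5% lies between the 0% and 13% stops, so the local fraction is t = (5 − 0)/(13 − 0) = 5/13 ≈ 0.3846.
#5047e4 → (80, 71, 228); #a1e297 → (161, 226, 151).
R = 80 + 0.3846 × (161 − 80) = 111.153 → 111
G = 71 + 0.3846 × (226 − 71) = 130.613 → 131
B = 228 + 0.3846 × (151 − 228) = 198.386 → 198

(111, 131, 198)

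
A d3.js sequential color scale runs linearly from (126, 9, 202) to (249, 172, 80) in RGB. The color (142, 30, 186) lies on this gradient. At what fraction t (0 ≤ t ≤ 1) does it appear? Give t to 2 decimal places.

0.13

Invert the lerp on the G channel (largest span, 163): t = (30 − 9) / (172 − 9) = 21/163 = 0.12883.
Check on R: (142 − 126)/(249 − 126) = 0.1301 ✓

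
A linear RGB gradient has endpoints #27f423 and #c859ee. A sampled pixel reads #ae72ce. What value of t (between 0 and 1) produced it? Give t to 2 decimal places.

Invert the lerp on the B channel (largest span, 203): t = (206 − 35) / (238 − 35) = 171/203 = 0.84236.
Check on R: (174 − 39)/(200 − 39) = 0.8385 ✓

0.84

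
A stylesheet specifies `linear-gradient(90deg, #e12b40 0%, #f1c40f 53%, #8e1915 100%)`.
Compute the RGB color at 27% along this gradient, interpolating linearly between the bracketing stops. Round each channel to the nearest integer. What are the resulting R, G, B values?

(233, 121, 39)

27% lies between the 0% and 53% stops, so the local fraction is t = (27 − 0)/(53 − 0) = 27/53 ≈ 0.5094.
#e12b40 → (225, 43, 64); #f1c40f → (241, 196, 15).
R = 225 + 0.5094 × (241 − 225) = 233.15 → 233
G = 43 + 0.5094 × (196 − 43) = 120.938 → 121
B = 64 + 0.5094 × (15 − 64) = 39.039 → 39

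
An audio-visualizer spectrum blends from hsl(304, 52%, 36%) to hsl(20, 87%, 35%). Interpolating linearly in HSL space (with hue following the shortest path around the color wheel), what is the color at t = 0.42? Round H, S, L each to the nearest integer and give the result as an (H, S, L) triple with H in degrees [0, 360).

(336, 67, 36)

Hue: 20 − 304 = -284°, but |-284| > 180 so the shorter arc goes the other way: Δh = -284 + 360 = 76°.
H = 304 + 0.42 × (76) = 335.92 → 336°
S = 52 + 0.42 × (87 − 52) = 66.7 → 67%
L = 36 + 0.42 × (35 − 36) = 35.58 → 36%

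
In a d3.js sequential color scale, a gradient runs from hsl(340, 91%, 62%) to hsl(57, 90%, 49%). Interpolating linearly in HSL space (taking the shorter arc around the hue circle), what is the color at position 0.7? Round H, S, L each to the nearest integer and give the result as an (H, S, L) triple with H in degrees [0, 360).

Hue: 57 − 340 = -283°, but |-283| > 180 so the shorter arc goes the other way: Δh = -283 + 360 = 77°.
H = 340 + 0.7 × (77) = 393.9 → 394 → 394 mod 360 = 34°
S = 91 + 0.7 × (90 − 91) = 90.3 → 90%
L = 62 + 0.7 × (49 − 62) = 52.9 → 53%

(34, 90, 53)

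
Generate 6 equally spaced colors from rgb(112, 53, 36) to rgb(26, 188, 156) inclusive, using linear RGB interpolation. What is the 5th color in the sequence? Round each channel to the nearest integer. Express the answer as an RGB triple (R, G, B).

(43, 161, 132)

With 6 swatches and endpoints inclusive, swatch 5 sits at t = (5 − 1)/(6 − 1) = 4/5 ≈ 0.8.
R = 112 + 0.8 × (26 − 112) = 43.2 → 43
G = 53 + 0.8 × (188 − 53) = 161 → 161
B = 36 + 0.8 × (156 − 36) = 132 → 132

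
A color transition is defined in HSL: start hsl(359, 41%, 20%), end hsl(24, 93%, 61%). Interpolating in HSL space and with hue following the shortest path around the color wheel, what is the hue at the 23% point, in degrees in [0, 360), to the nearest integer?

5

Hue: 24 − 359 = -335°, but |-335| > 180 so the shorter arc goes the other way: Δh = -335 + 360 = 25°.
H = 359 + 0.23 × (25) = 364.75 → 365 → 365 mod 360 = 5°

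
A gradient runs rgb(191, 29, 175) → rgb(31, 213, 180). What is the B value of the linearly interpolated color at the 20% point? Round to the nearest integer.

176

B = 175 + 0.2 × (180 − 175) = 176 → 176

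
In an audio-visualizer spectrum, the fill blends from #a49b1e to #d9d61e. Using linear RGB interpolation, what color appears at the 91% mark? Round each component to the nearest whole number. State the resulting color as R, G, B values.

#a49b1e → (164, 155, 30); #d9d61e → (217, 214, 30).
91% corresponds to t = 0.91.
R = 164 + 0.91 × (217 − 164) = 164 + 0.91 × 53 = 212.23 → 212
G = 155 + 0.91 × (214 − 155) = 155 + 0.91 × 59 = 208.69 → 209
B = 30 + 0.91 × (30 − 30) = 30 + 0.91 × 0 = 30 → 30

(212, 209, 30)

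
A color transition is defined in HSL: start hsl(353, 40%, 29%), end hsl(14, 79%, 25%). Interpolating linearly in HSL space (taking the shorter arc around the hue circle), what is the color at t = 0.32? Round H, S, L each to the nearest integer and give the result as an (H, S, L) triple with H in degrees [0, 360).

(0, 52, 28)

Hue: 14 − 353 = -339°, but |-339| > 180 so the shorter arc goes the other way: Δh = -339 + 360 = 21°.
H = 353 + 0.32 × (21) = 359.72 → 360 → 360 mod 360 = 0°
S = 40 + 0.32 × (79 − 40) = 52.48 → 52%
L = 29 + 0.32 × (25 − 29) = 27.72 → 28%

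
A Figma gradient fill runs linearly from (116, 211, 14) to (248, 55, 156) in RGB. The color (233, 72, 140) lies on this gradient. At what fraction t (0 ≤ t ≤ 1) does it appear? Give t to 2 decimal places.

Invert the lerp on the G channel (largest span, 156): t = (72 − 211) / (55 − 211) = -139/-156 = 0.89103.
Check on R: (233 − 116)/(248 − 116) = 0.8864 ✓

0.89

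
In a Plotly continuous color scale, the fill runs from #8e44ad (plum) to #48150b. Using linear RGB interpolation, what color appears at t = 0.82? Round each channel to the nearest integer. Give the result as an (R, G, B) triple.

#8e44ad → (142, 68, 173); #48150b → (72, 21, 11).
R = 142 + 0.82 × (72 − 142) = 142 + 0.82 × -70 = 84.6 → 85
G = 68 + 0.82 × (21 − 68) = 68 + 0.82 × -47 = 29.46 → 29
B = 173 + 0.82 × (11 − 173) = 173 + 0.82 × -162 = 40.16 → 40

(85, 29, 40)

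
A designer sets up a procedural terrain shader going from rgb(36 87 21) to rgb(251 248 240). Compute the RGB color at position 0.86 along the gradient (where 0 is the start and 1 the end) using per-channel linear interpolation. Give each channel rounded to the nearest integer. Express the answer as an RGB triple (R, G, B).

(221, 225, 209)

R = 36 + 0.86 × (251 − 36) = 36 + 0.86 × 215 = 220.9 → 221
G = 87 + 0.86 × (248 − 87) = 87 + 0.86 × 161 = 225.46 → 225
B = 21 + 0.86 × (240 − 21) = 21 + 0.86 × 219 = 209.34 → 209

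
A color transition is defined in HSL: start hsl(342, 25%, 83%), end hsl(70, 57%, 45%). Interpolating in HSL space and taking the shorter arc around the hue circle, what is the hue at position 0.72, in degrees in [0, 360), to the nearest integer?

45

Hue: 70 − 342 = -272°, but |-272| > 180 so the shorter arc goes the other way: Δh = -272 + 360 = 88°.
H = 342 + 0.72 × (88) = 405.36 → 405 → 405 mod 360 = 45°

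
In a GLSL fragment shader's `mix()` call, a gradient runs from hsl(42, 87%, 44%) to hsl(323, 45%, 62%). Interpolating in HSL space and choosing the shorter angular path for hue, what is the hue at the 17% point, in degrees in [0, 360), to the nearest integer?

Hue: 323 − 42 = 281°, but |281| > 180 so the shorter arc goes the other way: Δh = 281 − 360 = -79°.
H = 42 + 0.17 × (-79) = 28.57 → 29°

29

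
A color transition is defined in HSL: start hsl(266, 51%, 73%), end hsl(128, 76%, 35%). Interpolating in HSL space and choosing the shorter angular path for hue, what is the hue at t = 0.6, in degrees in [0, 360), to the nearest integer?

183

Hue arc: Δh = 128 − 266 = -138° (|Δh| ≤ 180, already the shorter path).
H = 266 + 0.6 × (-138) = 183.2 → 183°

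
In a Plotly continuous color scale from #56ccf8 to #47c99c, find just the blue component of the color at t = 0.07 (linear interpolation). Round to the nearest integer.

242

B₁ = 248 (from #56ccf8), B₂ = 156 (from #47c99c).
B = 248 + 0.07 × (156 − 248) = 241.56 → 242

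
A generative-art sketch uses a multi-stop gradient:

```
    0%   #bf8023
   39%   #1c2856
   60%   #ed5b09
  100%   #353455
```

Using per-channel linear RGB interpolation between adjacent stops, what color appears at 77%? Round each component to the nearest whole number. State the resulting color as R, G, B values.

77% lies between the 60% and 100% stops, so the local fraction is t = (77 − 60)/(100 − 60) = 17/40 ≈ 0.425.
#ed5b09 → (237, 91, 9); #353455 → (53, 52, 85).
R = 237 + 0.425 × (53 − 237) = 158.8 → 159
G = 91 + 0.425 × (52 − 91) = 74.425 → 74
B = 9 + 0.425 × (85 − 9) = 41.3 → 41

(159, 74, 41)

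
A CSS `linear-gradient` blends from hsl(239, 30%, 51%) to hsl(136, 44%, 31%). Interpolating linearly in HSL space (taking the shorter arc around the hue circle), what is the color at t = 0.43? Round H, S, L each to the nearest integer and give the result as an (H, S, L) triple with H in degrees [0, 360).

Hue arc: Δh = 136 − 239 = -103° (|Δh| ≤ 180, already the shorter path).
H = 239 + 0.43 × (-103) = 194.71 → 195°
S = 30 + 0.43 × (44 − 30) = 36.02 → 36%
L = 51 + 0.43 × (31 − 51) = 42.4 → 42%

(195, 36, 42)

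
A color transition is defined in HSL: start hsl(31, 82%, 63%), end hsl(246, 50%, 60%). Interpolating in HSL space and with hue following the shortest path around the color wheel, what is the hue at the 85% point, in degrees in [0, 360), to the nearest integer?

268

Hue: 246 − 31 = 215°, but |215| > 180 so the shorter arc goes the other way: Δh = 215 − 360 = -145°.
H = 31 + 0.85 × (-145) = -92.25 → -92 → -92 mod 360 = 268°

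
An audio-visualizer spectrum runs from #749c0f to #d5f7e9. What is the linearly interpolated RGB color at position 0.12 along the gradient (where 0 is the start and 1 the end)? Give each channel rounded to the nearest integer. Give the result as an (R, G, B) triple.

(128, 167, 41)

#749c0f → (116, 156, 15); #d5f7e9 → (213, 247, 233).
R = 116 + 0.12 × (213 − 116) = 116 + 0.12 × 97 = 127.64 → 128
G = 156 + 0.12 × (247 − 156) = 156 + 0.12 × 91 = 166.92 → 167
B = 15 + 0.12 × (233 − 15) = 15 + 0.12 × 218 = 41.16 → 41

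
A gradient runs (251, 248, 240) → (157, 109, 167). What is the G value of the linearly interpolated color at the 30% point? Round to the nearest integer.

206

G = 248 + 0.3 × (109 − 248) = 206.3 → 206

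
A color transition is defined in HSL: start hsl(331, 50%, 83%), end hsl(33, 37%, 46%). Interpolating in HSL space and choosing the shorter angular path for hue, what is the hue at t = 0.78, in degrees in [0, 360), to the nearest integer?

19

Hue: 33 − 331 = -298°, but |-298| > 180 so the shorter arc goes the other way: Δh = -298 + 360 = 62°.
H = 331 + 0.78 × (62) = 379.36 → 379 → 379 mod 360 = 19°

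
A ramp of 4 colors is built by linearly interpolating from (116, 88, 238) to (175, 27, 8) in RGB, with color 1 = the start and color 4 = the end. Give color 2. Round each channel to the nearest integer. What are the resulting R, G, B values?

(136, 68, 161)

With 4 swatches and endpoints inclusive, swatch 2 sits at t = (2 − 1)/(4 − 1) = 1/3 ≈ 0.3333.
R = 116 + 0.3333 × (175 − 116) = 135.665 → 136
G = 88 + 0.3333 × (27 − 88) = 67.669 → 68
B = 238 + 0.3333 × (8 − 238) = 161.341 → 161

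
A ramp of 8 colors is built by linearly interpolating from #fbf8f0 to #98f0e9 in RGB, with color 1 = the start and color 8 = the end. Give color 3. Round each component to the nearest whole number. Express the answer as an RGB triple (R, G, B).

(223, 246, 238)

With 8 swatches and endpoints inclusive, swatch 3 sits at t = (3 − 1)/(8 − 1) = 2/7 ≈ 0.2857.
#fbf8f0 → (251, 248, 240); #98f0e9 → (152, 240, 233).
R = 251 + 0.2857 × (152 − 251) = 222.716 → 223
G = 248 + 0.2857 × (240 − 248) = 245.714 → 246
B = 240 + 0.2857 × (233 − 240) = 238 → 238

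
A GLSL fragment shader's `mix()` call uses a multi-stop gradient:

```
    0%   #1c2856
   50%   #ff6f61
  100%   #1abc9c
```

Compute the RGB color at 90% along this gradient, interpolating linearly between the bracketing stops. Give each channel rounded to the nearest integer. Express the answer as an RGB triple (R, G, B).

(72, 173, 144)

90% lies between the 50% and 100% stops, so the local fraction is t = (90 − 50)/(100 − 50) = 40/50 ≈ 0.8.
#ff6f61 → (255, 111, 97); #1abc9c → (26, 188, 156).
R = 255 + 0.8 × (26 − 255) = 71.8 → 72
G = 111 + 0.8 × (188 − 111) = 172.6 → 173
B = 97 + 0.8 × (156 − 97) = 144.2 → 144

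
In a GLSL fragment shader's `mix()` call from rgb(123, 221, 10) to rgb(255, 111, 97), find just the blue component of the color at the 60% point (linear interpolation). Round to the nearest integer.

B = 10 + 0.6 × (97 − 10) = 62.2 → 62

62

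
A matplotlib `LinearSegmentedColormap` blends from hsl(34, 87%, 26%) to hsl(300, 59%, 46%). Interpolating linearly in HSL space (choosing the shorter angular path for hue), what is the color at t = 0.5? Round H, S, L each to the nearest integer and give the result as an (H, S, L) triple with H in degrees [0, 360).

(347, 73, 36)

Hue: 300 − 34 = 266°, but |266| > 180 so the shorter arc goes the other way: Δh = 266 − 360 = -94°.
H = 34 + 0.5 × (-94) = -13 → -13 → -13 mod 360 = 347°
S = 87 + 0.5 × (59 − 87) = 73 → 73%
L = 26 + 0.5 × (46 − 26) = 36 → 36%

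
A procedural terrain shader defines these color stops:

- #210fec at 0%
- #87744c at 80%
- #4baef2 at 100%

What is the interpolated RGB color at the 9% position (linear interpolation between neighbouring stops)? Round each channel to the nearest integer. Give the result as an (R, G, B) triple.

9% lies between the 0% and 80% stops, so the local fraction is t = (9 − 0)/(80 − 0) = 9/80 ≈ 0.1125.
#210fec → (33, 15, 236); #87744c → (135, 116, 76).
R = 33 + 0.1125 × (135 − 33) = 44.475 → 44
G = 15 + 0.1125 × (116 − 15) = 26.363 → 26
B = 236 + 0.1125 × (76 − 236) = 218 → 218

(44, 26, 218)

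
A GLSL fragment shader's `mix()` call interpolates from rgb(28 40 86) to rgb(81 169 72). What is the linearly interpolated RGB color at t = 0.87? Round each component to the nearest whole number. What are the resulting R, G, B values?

R = 28 + 0.87 × (81 − 28) = 28 + 0.87 × 53 = 74.11 → 74
G = 40 + 0.87 × (169 − 40) = 40 + 0.87 × 129 = 152.23 → 152
B = 86 + 0.87 × (72 − 86) = 86 + 0.87 × -14 = 73.82 → 74

(74, 152, 74)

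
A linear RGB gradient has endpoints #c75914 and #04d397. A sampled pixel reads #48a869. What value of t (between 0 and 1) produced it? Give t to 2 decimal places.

Invert the lerp on the R channel (largest span, 195): t = (72 − 199) / (4 − 199) = -127/-195 = 0.65128.
Check on G: (168 − 89)/(211 − 89) = 0.6475 ✓

0.65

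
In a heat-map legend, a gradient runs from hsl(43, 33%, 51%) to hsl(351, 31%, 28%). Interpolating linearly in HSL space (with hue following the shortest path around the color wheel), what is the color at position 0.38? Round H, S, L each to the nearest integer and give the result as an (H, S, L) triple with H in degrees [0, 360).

(23, 32, 42)

Hue: 351 − 43 = 308°, but |308| > 180 so the shorter arc goes the other way: Δh = 308 − 360 = -52°.
H = 43 + 0.38 × (-52) = 23.24 → 23°
S = 33 + 0.38 × (31 − 33) = 32.24 → 32%
L = 51 + 0.38 × (28 − 51) = 42.26 → 42%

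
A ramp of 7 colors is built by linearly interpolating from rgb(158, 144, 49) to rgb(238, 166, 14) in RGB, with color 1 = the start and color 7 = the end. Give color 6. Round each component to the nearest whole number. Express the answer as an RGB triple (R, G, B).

With 7 swatches and endpoints inclusive, swatch 6 sits at t = (6 − 1)/(7 − 1) = 5/6 ≈ 0.8333.
R = 158 + 0.8333 × (238 − 158) = 224.664 → 225
G = 144 + 0.8333 × (166 − 144) = 162.333 → 162
B = 49 + 0.8333 × (14 − 49) = 19.834 → 20

(225, 162, 20)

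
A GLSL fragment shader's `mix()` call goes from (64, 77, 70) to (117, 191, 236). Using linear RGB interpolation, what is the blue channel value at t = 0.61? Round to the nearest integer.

B = 70 + 0.61 × (236 − 70) = 171.26 → 171

171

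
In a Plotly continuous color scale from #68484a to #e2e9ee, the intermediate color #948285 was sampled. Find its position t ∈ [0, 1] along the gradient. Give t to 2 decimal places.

Invert the lerp on the B channel (largest span, 164): t = (133 − 74) / (238 − 74) = 59/164 = 0.35976.
Check on R: (148 − 104)/(226 − 104) = 0.3607 ✓

0.36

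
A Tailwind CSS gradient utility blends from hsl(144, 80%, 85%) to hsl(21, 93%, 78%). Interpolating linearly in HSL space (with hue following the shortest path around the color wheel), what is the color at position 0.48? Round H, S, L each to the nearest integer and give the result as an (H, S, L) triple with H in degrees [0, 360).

(85, 86, 82)

Hue arc: Δh = 21 − 144 = -123° (|Δh| ≤ 180, already the shorter path).
H = 144 + 0.48 × (-123) = 84.96 → 85°
S = 80 + 0.48 × (93 − 80) = 86.24 → 86%
L = 85 + 0.48 × (78 − 85) = 81.64 → 82%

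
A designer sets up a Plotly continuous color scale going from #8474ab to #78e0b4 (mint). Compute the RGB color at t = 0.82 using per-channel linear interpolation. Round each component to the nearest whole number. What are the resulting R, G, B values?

#8474ab → (132, 116, 171); #78e0b4 → (120, 224, 180).
R = 132 + 0.82 × (120 − 132) = 132 + 0.82 × -12 = 122.16 → 122
G = 116 + 0.82 × (224 − 116) = 116 + 0.82 × 108 = 204.56 → 205
B = 171 + 0.82 × (180 − 171) = 171 + 0.82 × 9 = 178.38 → 178

(122, 205, 178)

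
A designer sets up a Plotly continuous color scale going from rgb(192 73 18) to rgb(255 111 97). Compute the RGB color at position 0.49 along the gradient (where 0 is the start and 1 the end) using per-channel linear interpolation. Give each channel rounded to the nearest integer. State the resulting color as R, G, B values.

(223, 92, 57)

R = 192 + 0.49 × (255 − 192) = 192 + 0.49 × 63 = 222.87 → 223
G = 73 + 0.49 × (111 − 73) = 73 + 0.49 × 38 = 91.62 → 92
B = 18 + 0.49 × (97 − 18) = 18 + 0.49 × 79 = 56.71 → 57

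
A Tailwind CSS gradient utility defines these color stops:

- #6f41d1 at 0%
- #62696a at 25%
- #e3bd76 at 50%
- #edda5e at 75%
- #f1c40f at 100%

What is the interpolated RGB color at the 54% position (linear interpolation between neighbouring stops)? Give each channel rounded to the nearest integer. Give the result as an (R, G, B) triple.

(229, 194, 114)

54% lies between the 50% and 75% stops, so the local fraction is t = (54 − 50)/(75 − 50) = 4/25 ≈ 0.16.
#e3bd76 → (227, 189, 118); #edda5e → (237, 218, 94).
R = 227 + 0.16 × (237 − 227) = 228.6 → 229
G = 189 + 0.16 × (218 − 189) = 193.64 → 194
B = 118 + 0.16 × (94 − 118) = 114.16 → 114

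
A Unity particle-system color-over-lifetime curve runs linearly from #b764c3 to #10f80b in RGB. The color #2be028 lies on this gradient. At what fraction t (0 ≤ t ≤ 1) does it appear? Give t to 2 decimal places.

Invert the lerp on the B channel (largest span, 184): t = (40 − 195) / (11 − 195) = -155/-184 = 0.84239.
Check on R: (43 − 183)/(16 − 183) = 0.8383 ✓

0.84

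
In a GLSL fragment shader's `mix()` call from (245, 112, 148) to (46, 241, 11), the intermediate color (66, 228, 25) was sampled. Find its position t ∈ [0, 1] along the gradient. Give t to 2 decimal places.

Invert the lerp on the R channel (largest span, 199): t = (66 − 245) / (46 − 245) = -179/-199 = 0.8995.
Check on G: (228 − 112)/(241 − 112) = 0.8992 ✓

0.90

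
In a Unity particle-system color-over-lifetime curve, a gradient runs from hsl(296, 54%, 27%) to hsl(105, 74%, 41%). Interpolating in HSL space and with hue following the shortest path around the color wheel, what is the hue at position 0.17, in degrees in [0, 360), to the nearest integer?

325

Hue: 105 − 296 = -191°, but |-191| > 180 so the shorter arc goes the other way: Δh = -191 + 360 = 169°.
H = 296 + 0.17 × (169) = 324.73 → 325°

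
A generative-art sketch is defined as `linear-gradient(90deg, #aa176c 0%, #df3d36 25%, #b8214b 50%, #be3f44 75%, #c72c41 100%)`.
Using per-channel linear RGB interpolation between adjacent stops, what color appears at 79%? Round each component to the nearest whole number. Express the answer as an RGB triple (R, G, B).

(191, 60, 68)

79% lies between the 75% and 100% stops, so the local fraction is t = (79 − 75)/(100 − 75) = 4/25 ≈ 0.16.
#be3f44 → (190, 63, 68); #c72c41 → (199, 44, 65).
R = 190 + 0.16 × (199 − 190) = 191.44 → 191
G = 63 + 0.16 × (44 − 63) = 59.96 → 60
B = 68 + 0.16 × (65 − 68) = 67.52 → 68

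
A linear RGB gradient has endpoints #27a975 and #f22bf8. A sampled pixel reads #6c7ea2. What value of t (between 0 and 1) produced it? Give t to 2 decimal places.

Invert the lerp on the R channel (largest span, 203): t = (108 − 39) / (242 − 39) = 69/203 = 0.3399.
Check on G: (126 − 169)/(43 − 169) = 0.3413 ✓

0.34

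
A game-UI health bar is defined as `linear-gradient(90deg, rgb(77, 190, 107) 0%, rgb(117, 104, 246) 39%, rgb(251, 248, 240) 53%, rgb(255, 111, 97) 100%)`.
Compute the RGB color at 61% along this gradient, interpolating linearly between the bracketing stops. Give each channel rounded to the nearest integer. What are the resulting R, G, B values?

61% lies between the 53% and 100% stops, so the local fraction is t = (61 − 53)/(100 − 53) = 8/47 ≈ 0.1702.
R = 251 + 0.1702 × (255 − 251) = 251.681 → 252
G = 248 + 0.1702 × (111 − 248) = 224.683 → 225
B = 240 + 0.1702 × (97 − 240) = 215.661 → 216

(252, 225, 216)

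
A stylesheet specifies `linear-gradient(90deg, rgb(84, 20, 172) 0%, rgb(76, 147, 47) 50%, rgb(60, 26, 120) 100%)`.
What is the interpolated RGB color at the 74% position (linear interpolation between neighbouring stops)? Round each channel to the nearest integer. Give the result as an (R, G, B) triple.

(68, 89, 82)

74% lies between the 50% and 100% stops, so the local fraction is t = (74 − 50)/(100 − 50) = 24/50 ≈ 0.48.
R = 76 + 0.48 × (60 − 76) = 68.32 → 68
G = 147 + 0.48 × (26 − 147) = 88.92 → 89
B = 47 + 0.48 × (120 − 47) = 82.04 → 82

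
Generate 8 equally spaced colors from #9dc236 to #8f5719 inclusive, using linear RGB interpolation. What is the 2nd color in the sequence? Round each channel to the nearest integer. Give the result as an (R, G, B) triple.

(155, 179, 50)

With 8 swatches and endpoints inclusive, swatch 2 sits at t = (2 − 1)/(8 − 1) = 1/7 ≈ 0.1429.
#9dc236 → (157, 194, 54); #8f5719 → (143, 87, 25).
R = 157 + 0.1429 × (143 − 157) = 154.999 → 155
G = 194 + 0.1429 × (87 − 194) = 178.71 → 179
B = 54 + 0.1429 × (25 − 54) = 49.856 → 50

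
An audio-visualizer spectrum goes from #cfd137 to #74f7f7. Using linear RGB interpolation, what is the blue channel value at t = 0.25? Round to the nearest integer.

B₁ = 55 (from #cfd137), B₂ = 247 (from #74f7f7).
B = 55 + 0.25 × (247 − 55) = 103 → 103

103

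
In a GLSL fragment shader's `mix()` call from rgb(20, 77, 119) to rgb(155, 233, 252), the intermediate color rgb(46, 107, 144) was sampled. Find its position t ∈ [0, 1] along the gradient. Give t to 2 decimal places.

Invert the lerp on the G channel (largest span, 156): t = (107 − 77) / (233 − 77) = 30/156 = 0.19231.
Check on R: (46 − 20)/(155 − 20) = 0.1926 ✓

0.19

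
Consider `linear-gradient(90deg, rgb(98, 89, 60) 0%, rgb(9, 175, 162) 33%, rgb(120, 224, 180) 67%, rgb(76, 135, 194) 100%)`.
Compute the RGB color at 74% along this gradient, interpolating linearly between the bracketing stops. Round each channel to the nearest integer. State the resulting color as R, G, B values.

(111, 205, 183)

74% lies between the 67% and 100% stops, so the local fraction is t = (74 − 67)/(100 − 67) = 7/33 ≈ 0.2121.
R = 120 + 0.2121 × (76 − 120) = 110.668 → 111
G = 224 + 0.2121 × (135 − 224) = 205.123 → 205
B = 180 + 0.2121 × (194 − 180) = 182.969 → 183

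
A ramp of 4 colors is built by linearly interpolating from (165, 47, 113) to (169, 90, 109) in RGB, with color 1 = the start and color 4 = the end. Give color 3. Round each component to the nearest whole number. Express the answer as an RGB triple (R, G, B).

(168, 76, 110)

With 4 swatches and endpoints inclusive, swatch 3 sits at t = (3 − 1)/(4 − 1) = 2/3 ≈ 0.6667.
R = 165 + 0.6667 × (169 − 165) = 167.667 → 168
G = 47 + 0.6667 × (90 − 47) = 75.668 → 76
B = 113 + 0.6667 × (109 − 113) = 110.333 → 110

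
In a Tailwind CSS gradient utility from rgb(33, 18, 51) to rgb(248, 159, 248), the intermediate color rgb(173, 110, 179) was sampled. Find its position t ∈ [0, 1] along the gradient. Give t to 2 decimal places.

0.65

Invert the lerp on the R channel (largest span, 215): t = (173 − 33) / (248 − 33) = 140/215 = 0.65116.
Check on G: (110 − 18)/(159 − 18) = 0.6525 ✓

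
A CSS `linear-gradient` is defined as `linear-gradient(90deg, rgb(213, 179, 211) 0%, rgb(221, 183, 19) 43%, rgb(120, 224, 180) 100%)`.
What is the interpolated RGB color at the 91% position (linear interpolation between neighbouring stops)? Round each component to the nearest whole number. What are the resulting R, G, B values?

91% lies between the 43% and 100% stops, so the local fraction is t = (91 − 43)/(100 − 43) = 48/57 ≈ 0.8421.
R = 221 + 0.8421 × (120 − 221) = 135.948 → 136
G = 183 + 0.8421 × (224 − 183) = 217.526 → 218
B = 19 + 0.8421 × (180 − 19) = 154.578 → 155

(136, 218, 155)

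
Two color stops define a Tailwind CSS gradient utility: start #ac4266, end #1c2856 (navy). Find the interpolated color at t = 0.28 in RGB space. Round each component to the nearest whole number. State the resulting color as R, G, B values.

(132, 59, 98)

#ac4266 → (172, 66, 102); #1c2856 → (28, 40, 86).
R = 172 + 0.28 × (28 − 172) = 172 + 0.28 × -144 = 131.68 → 132
G = 66 + 0.28 × (40 − 66) = 66 + 0.28 × -26 = 58.72 → 59
B = 102 + 0.28 × (86 − 102) = 102 + 0.28 × -16 = 97.52 → 98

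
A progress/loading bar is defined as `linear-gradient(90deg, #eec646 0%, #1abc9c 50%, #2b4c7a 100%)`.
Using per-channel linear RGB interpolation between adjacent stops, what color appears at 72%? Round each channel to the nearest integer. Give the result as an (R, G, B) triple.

72% lies between the 50% and 100% stops, so the local fraction is t = (72 − 50)/(100 − 50) = 22/50 ≈ 0.44.
#1abc9c → (26, 188, 156); #2b4c7a → (43, 76, 122).
R = 26 + 0.44 × (43 − 26) = 33.48 → 33
G = 188 + 0.44 × (76 − 188) = 138.72 → 139
B = 156 + 0.44 × (122 − 156) = 141.04 → 141

(33, 139, 141)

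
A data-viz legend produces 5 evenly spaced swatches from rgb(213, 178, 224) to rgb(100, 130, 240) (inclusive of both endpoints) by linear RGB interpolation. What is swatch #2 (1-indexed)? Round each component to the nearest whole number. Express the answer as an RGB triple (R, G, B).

(185, 166, 228)

With 5 swatches and endpoints inclusive, swatch 2 sits at t = (2 − 1)/(5 − 1) = 1/4 ≈ 0.25.
R = 213 + 0.25 × (100 − 213) = 184.75 → 185
G = 178 + 0.25 × (130 − 178) = 166 → 166
B = 224 + 0.25 × (240 − 224) = 228 → 228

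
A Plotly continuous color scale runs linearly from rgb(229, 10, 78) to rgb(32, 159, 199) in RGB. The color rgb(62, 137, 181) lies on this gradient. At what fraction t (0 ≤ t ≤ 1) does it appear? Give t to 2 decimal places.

0.85

Invert the lerp on the R channel (largest span, 197): t = (62 − 229) / (32 − 229) = -167/-197 = 0.84772.
Check on G: (137 − 10)/(159 − 10) = 0.8523 ✓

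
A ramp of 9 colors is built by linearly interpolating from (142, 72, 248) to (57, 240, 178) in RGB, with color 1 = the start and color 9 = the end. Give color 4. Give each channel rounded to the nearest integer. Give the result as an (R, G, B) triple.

(110, 135, 222)

With 9 swatches and endpoints inclusive, swatch 4 sits at t = (4 − 1)/(9 − 1) = 3/8 ≈ 0.375.
R = 142 + 0.375 × (57 − 142) = 110.125 → 110
G = 72 + 0.375 × (240 − 72) = 135 → 135
B = 248 + 0.375 × (178 − 248) = 221.75 → 222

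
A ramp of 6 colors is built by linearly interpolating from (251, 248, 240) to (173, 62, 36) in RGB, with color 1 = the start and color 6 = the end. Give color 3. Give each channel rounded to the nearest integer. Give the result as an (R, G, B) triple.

With 6 swatches and endpoints inclusive, swatch 3 sits at t = (3 − 1)/(6 − 1) = 2/5 ≈ 0.4.
R = 251 + 0.4 × (173 − 251) = 219.8 → 220
G = 248 + 0.4 × (62 − 248) = 173.6 → 174
B = 240 + 0.4 × (36 − 240) = 158.4 → 158

(220, 174, 158)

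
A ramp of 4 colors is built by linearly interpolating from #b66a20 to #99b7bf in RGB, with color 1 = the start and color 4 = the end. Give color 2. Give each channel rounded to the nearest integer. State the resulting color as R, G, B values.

(172, 132, 85)

With 4 swatches and endpoints inclusive, swatch 2 sits at t = (2 − 1)/(4 − 1) = 1/3 ≈ 0.3333.
#b66a20 → (182, 106, 32); #99b7bf → (153, 183, 191).
R = 182 + 0.3333 × (153 − 182) = 172.334 → 172
G = 106 + 0.3333 × (183 − 106) = 131.664 → 132
B = 32 + 0.3333 × (191 − 32) = 84.995 → 85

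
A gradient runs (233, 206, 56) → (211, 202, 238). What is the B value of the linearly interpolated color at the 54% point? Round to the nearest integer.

B = 56 + 0.54 × (238 − 56) = 154.28 → 154

154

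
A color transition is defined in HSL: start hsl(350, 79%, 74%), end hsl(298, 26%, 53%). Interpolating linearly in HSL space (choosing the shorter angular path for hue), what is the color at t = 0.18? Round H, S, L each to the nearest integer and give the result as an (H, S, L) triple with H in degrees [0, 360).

Hue arc: Δh = 298 − 350 = -52° (|Δh| ≤ 180, already the shorter path).
H = 350 + 0.18 × (-52) = 340.64 → 341°
S = 79 + 0.18 × (26 − 79) = 69.46 → 69%
L = 74 + 0.18 × (53 − 74) = 70.22 → 70%

(341, 69, 70)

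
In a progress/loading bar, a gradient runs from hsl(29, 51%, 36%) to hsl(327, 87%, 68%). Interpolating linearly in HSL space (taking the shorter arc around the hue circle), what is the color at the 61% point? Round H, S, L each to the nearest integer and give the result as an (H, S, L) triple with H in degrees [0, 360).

(351, 73, 56)

Hue: 327 − 29 = 298°, but |298| > 180 so the shorter arc goes the other way: Δh = 298 − 360 = -62°.
H = 29 + 0.61 × (-62) = -8.82 → -9 → -9 mod 360 = 351°
S = 51 + 0.61 × (87 − 51) = 72.96 → 73%
L = 36 + 0.61 × (68 − 36) = 55.52 → 56%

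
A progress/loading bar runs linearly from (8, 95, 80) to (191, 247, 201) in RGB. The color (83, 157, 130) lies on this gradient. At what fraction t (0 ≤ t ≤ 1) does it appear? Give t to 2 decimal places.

0.41

Invert the lerp on the R channel (largest span, 183): t = (83 − 8) / (191 − 8) = 75/183 = 0.40984.
Check on G: (157 − 95)/(247 − 95) = 0.4079 ✓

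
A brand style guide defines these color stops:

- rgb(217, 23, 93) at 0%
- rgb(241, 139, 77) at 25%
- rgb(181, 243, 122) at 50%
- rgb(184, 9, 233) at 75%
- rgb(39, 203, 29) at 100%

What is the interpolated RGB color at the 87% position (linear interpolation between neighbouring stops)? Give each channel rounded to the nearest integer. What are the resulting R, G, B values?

87% lies between the 75% and 100% stops, so the local fraction is t = (87 − 75)/(100 − 75) = 12/25 ≈ 0.48.
R = 184 + 0.48 × (39 − 184) = 114.4 → 114
G = 9 + 0.48 × (203 − 9) = 102.12 → 102
B = 233 + 0.48 × (29 − 233) = 135.08 → 135

(114, 102, 135)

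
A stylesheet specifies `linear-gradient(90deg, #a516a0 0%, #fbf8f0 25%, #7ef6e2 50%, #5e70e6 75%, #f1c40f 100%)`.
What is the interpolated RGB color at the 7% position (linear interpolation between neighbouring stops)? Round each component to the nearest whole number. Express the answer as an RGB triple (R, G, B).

7% lies between the 0% and 25% stops, so the local fraction is t = (7 − 0)/(25 − 0) = 7/25 ≈ 0.28.
#a516a0 → (165, 22, 160); #fbf8f0 → (251, 248, 240).
R = 165 + 0.28 × (251 − 165) = 189.08 → 189
G = 22 + 0.28 × (248 − 22) = 85.28 → 85
B = 160 + 0.28 × (240 − 160) = 182.4 → 182

(189, 85, 182)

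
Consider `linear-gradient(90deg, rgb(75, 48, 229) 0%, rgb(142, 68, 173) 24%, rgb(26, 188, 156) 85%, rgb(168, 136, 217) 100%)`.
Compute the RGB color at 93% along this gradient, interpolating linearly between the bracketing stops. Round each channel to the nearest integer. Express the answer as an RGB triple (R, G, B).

(102, 160, 189)

93% lies between the 85% and 100% stops, so the local fraction is t = (93 − 85)/(100 − 85) = 8/15 ≈ 0.5333.
R = 26 + 0.5333 × (168 − 26) = 101.729 → 102
G = 188 + 0.5333 × (136 − 188) = 160.268 → 160
B = 156 + 0.5333 × (217 − 156) = 188.531 → 189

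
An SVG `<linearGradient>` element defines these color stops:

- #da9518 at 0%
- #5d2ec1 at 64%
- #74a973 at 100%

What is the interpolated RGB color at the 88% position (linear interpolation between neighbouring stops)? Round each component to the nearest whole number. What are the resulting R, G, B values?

88% lies between the 64% and 100% stops, so the local fraction is t = (88 − 64)/(100 − 64) = 24/36 ≈ 0.6667.
#5d2ec1 → (93, 46, 193); #74a973 → (116, 169, 115).
R = 93 + 0.6667 × (116 − 93) = 108.334 → 108
G = 46 + 0.6667 × (169 − 46) = 128.004 → 128
B = 193 + 0.6667 × (115 − 193) = 140.997 → 141

(108, 128, 141)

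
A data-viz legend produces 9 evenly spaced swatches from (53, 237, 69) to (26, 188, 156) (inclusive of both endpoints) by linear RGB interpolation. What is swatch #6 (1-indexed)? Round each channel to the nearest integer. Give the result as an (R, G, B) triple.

With 9 swatches and endpoints inclusive, swatch 6 sits at t = (6 − 1)/(9 − 1) = 5/8 ≈ 0.625.
R = 53 + 0.625 × (26 − 53) = 36.125 → 36
G = 237 + 0.625 × (188 − 237) = 206.375 → 206
B = 69 + 0.625 × (156 − 69) = 123.375 → 123

(36, 206, 123)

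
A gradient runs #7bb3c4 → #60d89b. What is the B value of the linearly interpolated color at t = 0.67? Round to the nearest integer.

169

B₁ = 196 (from #7bb3c4), B₂ = 155 (from #60d89b).
B = 196 + 0.67 × (155 − 196) = 168.53 → 169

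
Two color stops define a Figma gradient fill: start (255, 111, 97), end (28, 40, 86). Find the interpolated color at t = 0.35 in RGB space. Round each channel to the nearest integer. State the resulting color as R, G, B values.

(176, 86, 93)

R = 255 + 0.35 × (28 − 255) = 255 + 0.35 × -227 = 175.55 → 176
G = 111 + 0.35 × (40 − 111) = 111 + 0.35 × -71 = 86.15 → 86
B = 97 + 0.35 × (86 − 97) = 97 + 0.35 × -11 = 93.15 → 93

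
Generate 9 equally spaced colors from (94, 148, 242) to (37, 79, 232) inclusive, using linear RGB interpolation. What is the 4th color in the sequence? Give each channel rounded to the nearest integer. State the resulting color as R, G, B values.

With 9 swatches and endpoints inclusive, swatch 4 sits at t = (4 − 1)/(9 − 1) = 3/8 ≈ 0.375.
R = 94 + 0.375 × (37 − 94) = 72.625 → 73
G = 148 + 0.375 × (79 − 148) = 122.125 → 122
B = 242 + 0.375 × (232 − 242) = 238.25 → 238

(73, 122, 238)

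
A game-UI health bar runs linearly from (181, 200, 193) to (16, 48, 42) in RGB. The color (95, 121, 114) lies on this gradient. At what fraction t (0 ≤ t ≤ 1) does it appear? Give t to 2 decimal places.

0.52

Invert the lerp on the R channel (largest span, 165): t = (95 − 181) / (16 − 181) = -86/-165 = 0.52121.
Check on G: (121 − 200)/(48 − 200) = 0.5197 ✓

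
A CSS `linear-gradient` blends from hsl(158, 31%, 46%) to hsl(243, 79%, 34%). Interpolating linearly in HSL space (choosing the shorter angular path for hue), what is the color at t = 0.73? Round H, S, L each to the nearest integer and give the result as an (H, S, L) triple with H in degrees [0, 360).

Hue arc: Δh = 243 − 158 = 85° (|Δh| ≤ 180, already the shorter path).
H = 158 + 0.73 × (85) = 220.05 → 220°
S = 31 + 0.73 × (79 − 31) = 66.04 → 66%
L = 46 + 0.73 × (34 − 46) = 37.24 → 37%

(220, 66, 37)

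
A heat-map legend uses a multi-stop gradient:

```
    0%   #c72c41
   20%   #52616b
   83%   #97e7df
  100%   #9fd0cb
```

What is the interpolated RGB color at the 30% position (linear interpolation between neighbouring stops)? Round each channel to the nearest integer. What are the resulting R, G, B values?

(93, 118, 125)

30% lies between the 20% and 83% stops, so the local fraction is t = (30 − 20)/(83 − 20) = 10/63 ≈ 0.1587.
#52616b → (82, 97, 107); #97e7df → (151, 231, 223).
R = 82 + 0.1587 × (151 − 82) = 92.95 → 93
G = 97 + 0.1587 × (231 − 97) = 118.266 → 118
B = 107 + 0.1587 × (223 − 107) = 125.409 → 125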